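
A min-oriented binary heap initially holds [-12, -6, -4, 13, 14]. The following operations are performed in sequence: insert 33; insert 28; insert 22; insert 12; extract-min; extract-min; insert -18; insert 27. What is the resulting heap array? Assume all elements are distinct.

insert 33:
  append 33 at index 5 → [-12, -6, -4, 13, 14, 33] (no swap needed)
insert 28:
  append 28 at index 6 → [-12, -6, -4, 13, 14, 33, 28] (no swap needed)
insert 22:
  append 22 at index 7 → [-12, -6, -4, 13, 14, 33, 28, 22] (no swap needed)
insert 12:
  append 12 at index 8 → [-12, -6, -4, 13, 14, 33, 28, 22, 12]
  12 < parent 13 at index 3, swap → [-12, -6, -4, 12, 14, 33, 28, 22, 13]
extract-min → returns -12:
  remove root -12; move last element 13 to root → [13, -6, -4, 12, 14, 33, 28, 22]
  13 vs smaller child -6 at index 1, swap → [-6, 13, -4, 12, 14, 33, 28, 22]
  13 vs smaller child 12 at index 3, swap → [-6, 12, -4, 13, 14, 33, 28, 22]
extract-min → returns -6:
  remove root -6; move last element 22 to root → [22, 12, -4, 13, 14, 33, 28]
  22 vs smaller child -4 at index 2, swap → [-4, 12, 22, 13, 14, 33, 28]
insert -18:
  append -18 at index 7 → [-4, 12, 22, 13, 14, 33, 28, -18]
  -18 < parent 13 at index 3, swap → [-4, 12, 22, -18, 14, 33, 28, 13]
  -18 < parent 12 at index 1, swap → [-4, -18, 22, 12, 14, 33, 28, 13]
  -18 < parent -4 at index 0, swap → [-18, -4, 22, 12, 14, 33, 28, 13]
insert 27:
  append 27 at index 8 → [-18, -4, 22, 12, 14, 33, 28, 13, 27] (no swap needed)

[-18, -4, 22, 12, 14, 33, 28, 13, 27]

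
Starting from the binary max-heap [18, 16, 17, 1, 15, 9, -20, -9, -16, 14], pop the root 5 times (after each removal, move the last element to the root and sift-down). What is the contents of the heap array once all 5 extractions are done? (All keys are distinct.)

extract-max #1 returns 18:
  remove root 18; move last element 14 to root → [14, 16, 17, 1, 15, 9, -20, -9, -16]
  14 vs larger child 17 at index 2, swap → [17, 16, 14, 1, 15, 9, -20, -9, -16]
extract-max #2 returns 17:
  remove root 17; move last element -16 to root → [-16, 16, 14, 1, 15, 9, -20, -9]
  -16 vs larger child 16 at index 1, swap → [16, -16, 14, 1, 15, 9, -20, -9]
  -16 vs larger child 15 at index 4, swap → [16, 15, 14, 1, -16, 9, -20, -9]
extract-max #3 returns 16:
  remove root 16; move last element -9 to root → [-9, 15, 14, 1, -16, 9, -20]
  -9 vs larger child 15 at index 1, swap → [15, -9, 14, 1, -16, 9, -20]
  -9 vs larger child 1 at index 3, swap → [15, 1, 14, -9, -16, 9, -20]
extract-max #4 returns 15:
  remove root 15; move last element -20 to root → [-20, 1, 14, -9, -16, 9]
  -20 vs larger child 14 at index 2, swap → [14, 1, -20, -9, -16, 9]
  -20 vs only child 9 at index 5, swap → [14, 1, 9, -9, -16, -20]
extract-max #5 returns 14:
  remove root 14; move last element -20 to root → [-20, 1, 9, -9, -16]
  -20 vs larger child 9 at index 2, swap → [9, 1, -20, -9, -16]

[9, 1, -20, -9, -16]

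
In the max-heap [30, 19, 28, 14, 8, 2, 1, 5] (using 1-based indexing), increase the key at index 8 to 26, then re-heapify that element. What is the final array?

set index 8 from 5 to 26 → [30, 19, 28, 14, 8, 2, 1, 26]
26 > parent 14 at index 4, swap → [30, 19, 28, 26, 8, 2, 1, 14]
26 > parent 19 at index 2, swap → [30, 26, 28, 19, 8, 2, 1, 14]

[30, 26, 28, 19, 8, 2, 1, 14]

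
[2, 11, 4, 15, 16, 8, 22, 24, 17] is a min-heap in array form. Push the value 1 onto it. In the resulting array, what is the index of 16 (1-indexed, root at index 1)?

10

append 1 at index 10 → [2, 11, 4, 15, 16, 8, 22, 24, 17, 1]
1 < parent 16 at index 5, swap → [2, 11, 4, 15, 1, 8, 22, 24, 17, 16]
1 < parent 11 at index 2, swap → [2, 1, 4, 15, 11, 8, 22, 24, 17, 16]
1 < parent 2 at index 1, swap → [1, 2, 4, 15, 11, 8, 22, 24, 17, 16]
resulting array: [1, 2, 4, 15, 11, 8, 22, 24, 17, 16]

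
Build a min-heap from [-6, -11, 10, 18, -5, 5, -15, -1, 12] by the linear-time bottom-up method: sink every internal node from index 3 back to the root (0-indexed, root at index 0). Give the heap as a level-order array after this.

[-15, -11, -6, -1, -5, 5, 10, 18, 12]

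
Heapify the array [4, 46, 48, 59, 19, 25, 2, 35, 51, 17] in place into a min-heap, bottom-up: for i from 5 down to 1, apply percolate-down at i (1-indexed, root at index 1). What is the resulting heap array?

[2, 17, 4, 35, 19, 25, 48, 59, 51, 46]

sift down from index 5:
  19 vs only child 17 at index 10, swap → [4, 46, 48, 59, 17, 25, 2, 35, 51, 19]
sift down from index 4:
  59 vs smaller child 35 at index 8, swap → [4, 46, 48, 35, 17, 25, 2, 59, 51, 19]
sift down from index 3:
  48 vs smaller child 2 at index 7, swap → [4, 46, 2, 35, 17, 25, 48, 59, 51, 19]
sift down from index 2:
  46 vs smaller child 17 at index 5, swap → [4, 17, 2, 35, 46, 25, 48, 59, 51, 19]
  46 vs only child 19 at index 10, swap → [4, 17, 2, 35, 19, 25, 48, 59, 51, 46]
sift down from index 1:
  4 vs smaller child 2 at index 3, swap → [2, 17, 4, 35, 19, 25, 48, 59, 51, 46]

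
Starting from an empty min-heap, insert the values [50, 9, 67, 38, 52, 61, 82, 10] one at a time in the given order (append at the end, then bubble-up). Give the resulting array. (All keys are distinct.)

[9, 10, 61, 38, 52, 67, 82, 50]

Insert 50:
  append 50 at index 0 → [50] (no swap needed)
Insert 9:
  append 9 at index 1 → [50, 9]
  9 < parent 50 at index 0, swap → [9, 50]
Insert 67:
  append 67 at index 2 → [9, 50, 67] (no swap needed)
Insert 38:
  append 38 at index 3 → [9, 50, 67, 38]
  38 < parent 50 at index 1, swap → [9, 38, 67, 50]
Insert 52:
  append 52 at index 4 → [9, 38, 67, 50, 52] (no swap needed)
Insert 61:
  append 61 at index 5 → [9, 38, 67, 50, 52, 61]
  61 < parent 67 at index 2, swap → [9, 38, 61, 50, 52, 67]
Insert 82:
  append 82 at index 6 → [9, 38, 61, 50, 52, 67, 82] (no swap needed)
Insert 10:
  append 10 at index 7 → [9, 38, 61, 50, 52, 67, 82, 10]
  10 < parent 50 at index 3, swap → [9, 38, 61, 10, 52, 67, 82, 50]
  10 < parent 38 at index 1, swap → [9, 10, 61, 38, 52, 67, 82, 50]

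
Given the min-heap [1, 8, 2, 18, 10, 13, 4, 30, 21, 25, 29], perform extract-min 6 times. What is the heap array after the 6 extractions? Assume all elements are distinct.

extract-min #1 returns 1:
  remove root 1; move last element 29 to root → [29, 8, 2, 18, 10, 13, 4, 30, 21, 25]
  29 vs smaller child 2 at index 2, swap → [2, 8, 29, 18, 10, 13, 4, 30, 21, 25]
  29 vs smaller child 4 at index 6, swap → [2, 8, 4, 18, 10, 13, 29, 30, 21, 25]
extract-min #2 returns 2:
  remove root 2; move last element 25 to root → [25, 8, 4, 18, 10, 13, 29, 30, 21]
  25 vs smaller child 4 at index 2, swap → [4, 8, 25, 18, 10, 13, 29, 30, 21]
  25 vs smaller child 13 at index 5, swap → [4, 8, 13, 18, 10, 25, 29, 30, 21]
extract-min #3 returns 4:
  remove root 4; move last element 21 to root → [21, 8, 13, 18, 10, 25, 29, 30]
  21 vs smaller child 8 at index 1, swap → [8, 21, 13, 18, 10, 25, 29, 30]
  21 vs smaller child 10 at index 4, swap → [8, 10, 13, 18, 21, 25, 29, 30]
extract-min #4 returns 8:
  remove root 8; move last element 30 to root → [30, 10, 13, 18, 21, 25, 29]
  30 vs smaller child 10 at index 1, swap → [10, 30, 13, 18, 21, 25, 29]
  30 vs smaller child 18 at index 3, swap → [10, 18, 13, 30, 21, 25, 29]
extract-min #5 returns 10:
  remove root 10; move last element 29 to root → [29, 18, 13, 30, 21, 25]
  29 vs smaller child 13 at index 2, swap → [13, 18, 29, 30, 21, 25]
  29 vs only child 25 at index 5, swap → [13, 18, 25, 30, 21, 29]
extract-min #6 returns 13:
  remove root 13; move last element 29 to root → [29, 18, 25, 30, 21]
  29 vs smaller child 18 at index 1, swap → [18, 29, 25, 30, 21]
  29 vs smaller child 21 at index 4, swap → [18, 21, 25, 30, 29]

[18, 21, 25, 30, 29]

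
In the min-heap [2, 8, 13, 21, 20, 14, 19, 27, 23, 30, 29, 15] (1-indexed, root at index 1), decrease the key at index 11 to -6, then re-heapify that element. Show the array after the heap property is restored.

set index 11 from 29 to -6 → [2, 8, 13, 21, 20, 14, 19, 27, 23, 30, -6, 15]
-6 < parent 20 at index 5, swap → [2, 8, 13, 21, -6, 14, 19, 27, 23, 30, 20, 15]
-6 < parent 8 at index 2, swap → [2, -6, 13, 21, 8, 14, 19, 27, 23, 30, 20, 15]
-6 < parent 2 at index 1, swap → [-6, 2, 13, 21, 8, 14, 19, 27, 23, 30, 20, 15]

[-6, 2, 13, 21, 8, 14, 19, 27, 23, 30, 20, 15]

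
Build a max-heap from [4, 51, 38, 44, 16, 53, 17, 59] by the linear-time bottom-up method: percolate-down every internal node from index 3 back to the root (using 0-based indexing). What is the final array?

[59, 51, 53, 44, 16, 38, 17, 4]

sift down from index 3:
  44 vs only child 59 at index 7, swap → [4, 51, 38, 59, 16, 53, 17, 44]
sift down from index 2:
  38 vs larger child 53 at index 5, swap → [4, 51, 53, 59, 16, 38, 17, 44]
sift down from index 1:
  51 vs larger child 59 at index 3, swap → [4, 59, 53, 51, 16, 38, 17, 44]
sift down from index 0:
  4 vs larger child 59 at index 1, swap → [59, 4, 53, 51, 16, 38, 17, 44]
  4 vs larger child 51 at index 3, swap → [59, 51, 53, 4, 16, 38, 17, 44]
  4 vs only child 44 at index 7, swap → [59, 51, 53, 44, 16, 38, 17, 4]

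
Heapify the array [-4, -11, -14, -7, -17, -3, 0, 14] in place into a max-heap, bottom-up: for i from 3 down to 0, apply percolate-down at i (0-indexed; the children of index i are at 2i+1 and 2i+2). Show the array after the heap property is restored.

sift down from index 3:
  -7 vs only child 14 at index 7, swap → [-4, -11, -14, 14, -17, -3, 0, -7]
sift down from index 2:
  -14 vs larger child 0 at index 6, swap → [-4, -11, 0, 14, -17, -3, -14, -7]
sift down from index 1:
  -11 vs larger child 14 at index 3, swap → [-4, 14, 0, -11, -17, -3, -14, -7]
  -11 vs only child -7 at index 7, swap → [-4, 14, 0, -7, -17, -3, -14, -11]
sift down from index 0:
  -4 vs larger child 14 at index 1, swap → [14, -4, 0, -7, -17, -3, -14, -11]

[14, -4, 0, -7, -17, -3, -14, -11]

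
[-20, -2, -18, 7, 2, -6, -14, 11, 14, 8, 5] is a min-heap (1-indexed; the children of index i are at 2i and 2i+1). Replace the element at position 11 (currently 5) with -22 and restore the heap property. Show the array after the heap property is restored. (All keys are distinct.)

set index 11 from 5 to -22 → [-20, -2, -18, 7, 2, -6, -14, 11, 14, 8, -22]
-22 < parent 2 at index 5, swap → [-20, -2, -18, 7, -22, -6, -14, 11, 14, 8, 2]
-22 < parent -2 at index 2, swap → [-20, -22, -18, 7, -2, -6, -14, 11, 14, 8, 2]
-22 < parent -20 at index 1, swap → [-22, -20, -18, 7, -2, -6, -14, 11, 14, 8, 2]

[-22, -20, -18, 7, -2, -6, -14, 11, 14, 8, 2]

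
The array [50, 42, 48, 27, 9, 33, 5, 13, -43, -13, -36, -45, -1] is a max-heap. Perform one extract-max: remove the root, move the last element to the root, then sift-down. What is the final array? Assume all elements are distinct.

remove root 50; move last element -1 to root → [-1, 42, 48, 27, 9, 33, 5, 13, -43, -13, -36, -45]
-1 vs larger child 48 at index 2, swap → [48, 42, -1, 27, 9, 33, 5, 13, -43, -13, -36, -45]
-1 vs larger child 33 at index 5, swap → [48, 42, 33, 27, 9, -1, 5, 13, -43, -13, -36, -45]

[48, 42, 33, 27, 9, -1, 5, 13, -43, -13, -36, -45]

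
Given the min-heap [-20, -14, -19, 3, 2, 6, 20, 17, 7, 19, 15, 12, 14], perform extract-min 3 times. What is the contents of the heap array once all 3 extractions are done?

extract-min #1 returns -20:
  remove root -20; move last element 14 to root → [14, -14, -19, 3, 2, 6, 20, 17, 7, 19, 15, 12]
  14 vs smaller child -19 at index 2, swap → [-19, -14, 14, 3, 2, 6, 20, 17, 7, 19, 15, 12]
  14 vs smaller child 6 at index 5, swap → [-19, -14, 6, 3, 2, 14, 20, 17, 7, 19, 15, 12]
  14 vs only child 12 at index 11, swap → [-19, -14, 6, 3, 2, 12, 20, 17, 7, 19, 15, 14]
extract-min #2 returns -19:
  remove root -19; move last element 14 to root → [14, -14, 6, 3, 2, 12, 20, 17, 7, 19, 15]
  14 vs smaller child -14 at index 1, swap → [-14, 14, 6, 3, 2, 12, 20, 17, 7, 19, 15]
  14 vs smaller child 2 at index 4, swap → [-14, 2, 6, 3, 14, 12, 20, 17, 7, 19, 15]
extract-min #3 returns -14:
  remove root -14; move last element 15 to root → [15, 2, 6, 3, 14, 12, 20, 17, 7, 19]
  15 vs smaller child 2 at index 1, swap → [2, 15, 6, 3, 14, 12, 20, 17, 7, 19]
  15 vs smaller child 3 at index 3, swap → [2, 3, 6, 15, 14, 12, 20, 17, 7, 19]
  15 vs smaller child 7 at index 8, swap → [2, 3, 6, 7, 14, 12, 20, 17, 15, 19]

[2, 3, 6, 7, 14, 12, 20, 17, 15, 19]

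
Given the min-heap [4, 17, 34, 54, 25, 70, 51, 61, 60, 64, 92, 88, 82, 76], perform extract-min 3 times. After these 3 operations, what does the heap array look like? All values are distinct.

[34, 54, 51, 60, 64, 70, 88, 61, 82, 76, 92]

extract-min #1 returns 4:
  remove root 4; move last element 76 to root → [76, 17, 34, 54, 25, 70, 51, 61, 60, 64, 92, 88, 82]
  76 vs smaller child 17 at index 1, swap → [17, 76, 34, 54, 25, 70, 51, 61, 60, 64, 92, 88, 82]
  76 vs smaller child 25 at index 4, swap → [17, 25, 34, 54, 76, 70, 51, 61, 60, 64, 92, 88, 82]
  76 vs smaller child 64 at index 9, swap → [17, 25, 34, 54, 64, 70, 51, 61, 60, 76, 92, 88, 82]
extract-min #2 returns 17:
  remove root 17; move last element 82 to root → [82, 25, 34, 54, 64, 70, 51, 61, 60, 76, 92, 88]
  82 vs smaller child 25 at index 1, swap → [25, 82, 34, 54, 64, 70, 51, 61, 60, 76, 92, 88]
  82 vs smaller child 54 at index 3, swap → [25, 54, 34, 82, 64, 70, 51, 61, 60, 76, 92, 88]
  82 vs smaller child 60 at index 8, swap → [25, 54, 34, 60, 64, 70, 51, 61, 82, 76, 92, 88]
extract-min #3 returns 25:
  remove root 25; move last element 88 to root → [88, 54, 34, 60, 64, 70, 51, 61, 82, 76, 92]
  88 vs smaller child 34 at index 2, swap → [34, 54, 88, 60, 64, 70, 51, 61, 82, 76, 92]
  88 vs smaller child 51 at index 6, swap → [34, 54, 51, 60, 64, 70, 88, 61, 82, 76, 92]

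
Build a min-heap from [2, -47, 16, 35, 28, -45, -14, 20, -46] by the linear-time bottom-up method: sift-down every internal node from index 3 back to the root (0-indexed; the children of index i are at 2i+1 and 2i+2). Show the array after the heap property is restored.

sift down from index 3:
  35 vs smaller child -46 at index 8, swap → [2, -47, 16, -46, 28, -45, -14, 20, 35]
sift down from index 2:
  16 vs smaller child -45 at index 5, swap → [2, -47, -45, -46, 28, 16, -14, 20, 35]
sift down from index 1: already satisfies heap property
sift down from index 0:
  2 vs smaller child -47 at index 1, swap → [-47, 2, -45, -46, 28, 16, -14, 20, 35]
  2 vs smaller child -46 at index 3, swap → [-47, -46, -45, 2, 28, 16, -14, 20, 35]

[-47, -46, -45, 2, 28, 16, -14, 20, 35]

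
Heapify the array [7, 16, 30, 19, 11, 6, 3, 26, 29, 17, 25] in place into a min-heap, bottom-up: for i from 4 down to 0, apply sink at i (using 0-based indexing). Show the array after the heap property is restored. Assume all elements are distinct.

sift down from index 4: already satisfies heap property
sift down from index 3: already satisfies heap property
sift down from index 2:
  30 vs smaller child 3 at index 6, swap → [7, 16, 3, 19, 11, 6, 30, 26, 29, 17, 25]
sift down from index 1:
  16 vs smaller child 11 at index 4, swap → [7, 11, 3, 19, 16, 6, 30, 26, 29, 17, 25]
sift down from index 0:
  7 vs smaller child 3 at index 2, swap → [3, 11, 7, 19, 16, 6, 30, 26, 29, 17, 25]
  7 vs smaller child 6 at index 5, swap → [3, 11, 6, 19, 16, 7, 30, 26, 29, 17, 25]

[3, 11, 6, 19, 16, 7, 30, 26, 29, 17, 25]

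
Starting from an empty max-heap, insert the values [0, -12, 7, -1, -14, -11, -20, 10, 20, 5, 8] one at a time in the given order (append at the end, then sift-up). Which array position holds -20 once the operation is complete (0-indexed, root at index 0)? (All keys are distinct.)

6

Insert 0:
  append 0 at index 0 → [0] (no swap needed)
Insert -12:
  append -12 at index 1 → [0, -12] (no swap needed)
Insert 7:
  append 7 at index 2 → [0, -12, 7]
  7 > parent 0 at index 0, swap → [7, -12, 0]
Insert -1:
  append -1 at index 3 → [7, -12, 0, -1]
  -1 > parent -12 at index 1, swap → [7, -1, 0, -12]
Insert -14:
  append -14 at index 4 → [7, -1, 0, -12, -14] (no swap needed)
Insert -11:
  append -11 at index 5 → [7, -1, 0, -12, -14, -11] (no swap needed)
Insert -20:
  append -20 at index 6 → [7, -1, 0, -12, -14, -11, -20] (no swap needed)
Insert 10:
  append 10 at index 7 → [7, -1, 0, -12, -14, -11, -20, 10]
  10 > parent -12 at index 3, swap → [7, -1, 0, 10, -14, -11, -20, -12]
  10 > parent -1 at index 1, swap → [7, 10, 0, -1, -14, -11, -20, -12]
  10 > parent 7 at index 0, swap → [10, 7, 0, -1, -14, -11, -20, -12]
Insert 20:
  append 20 at index 8 → [10, 7, 0, -1, -14, -11, -20, -12, 20]
  20 > parent -1 at index 3, swap → [10, 7, 0, 20, -14, -11, -20, -12, -1]
  20 > parent 7 at index 1, swap → [10, 20, 0, 7, -14, -11, -20, -12, -1]
  20 > parent 10 at index 0, swap → [20, 10, 0, 7, -14, -11, -20, -12, -1]
Insert 5:
  append 5 at index 9 → [20, 10, 0, 7, -14, -11, -20, -12, -1, 5]
  5 > parent -14 at index 4, swap → [20, 10, 0, 7, 5, -11, -20, -12, -1, -14]
Insert 8:
  append 8 at index 10 → [20, 10, 0, 7, 5, -11, -20, -12, -1, -14, 8]
  8 > parent 5 at index 4, swap → [20, 10, 0, 7, 8, -11, -20, -12, -1, -14, 5]
resulting array: [20, 10, 0, 7, 8, -11, -20, -12, -1, -14, 5]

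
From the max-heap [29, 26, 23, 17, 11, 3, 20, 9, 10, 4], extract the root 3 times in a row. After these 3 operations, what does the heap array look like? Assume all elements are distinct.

extract-max #1 returns 29:
  remove root 29; move last element 4 to root → [4, 26, 23, 17, 11, 3, 20, 9, 10]
  4 vs larger child 26 at index 1, swap → [26, 4, 23, 17, 11, 3, 20, 9, 10]
  4 vs larger child 17 at index 3, swap → [26, 17, 23, 4, 11, 3, 20, 9, 10]
  4 vs larger child 10 at index 8, swap → [26, 17, 23, 10, 11, 3, 20, 9, 4]
extract-max #2 returns 26:
  remove root 26; move last element 4 to root → [4, 17, 23, 10, 11, 3, 20, 9]
  4 vs larger child 23 at index 2, swap → [23, 17, 4, 10, 11, 3, 20, 9]
  4 vs larger child 20 at index 6, swap → [23, 17, 20, 10, 11, 3, 4, 9]
extract-max #3 returns 23:
  remove root 23; move last element 9 to root → [9, 17, 20, 10, 11, 3, 4]
  9 vs larger child 20 at index 2, swap → [20, 17, 9, 10, 11, 3, 4]

[20, 17, 9, 10, 11, 3, 4]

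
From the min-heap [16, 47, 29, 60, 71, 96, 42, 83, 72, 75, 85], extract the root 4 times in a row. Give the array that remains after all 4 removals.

[60, 71, 75, 72, 83, 96, 85]

extract-min #1 returns 16:
  remove root 16; move last element 85 to root → [85, 47, 29, 60, 71, 96, 42, 83, 72, 75]
  85 vs smaller child 29 at index 2, swap → [29, 47, 85, 60, 71, 96, 42, 83, 72, 75]
  85 vs smaller child 42 at index 6, swap → [29, 47, 42, 60, 71, 96, 85, 83, 72, 75]
extract-min #2 returns 29:
  remove root 29; move last element 75 to root → [75, 47, 42, 60, 71, 96, 85, 83, 72]
  75 vs smaller child 42 at index 2, swap → [42, 47, 75, 60, 71, 96, 85, 83, 72]
extract-min #3 returns 42:
  remove root 42; move last element 72 to root → [72, 47, 75, 60, 71, 96, 85, 83]
  72 vs smaller child 47 at index 1, swap → [47, 72, 75, 60, 71, 96, 85, 83]
  72 vs smaller child 60 at index 3, swap → [47, 60, 75, 72, 71, 96, 85, 83]
extract-min #4 returns 47:
  remove root 47; move last element 83 to root → [83, 60, 75, 72, 71, 96, 85]
  83 vs smaller child 60 at index 1, swap → [60, 83, 75, 72, 71, 96, 85]
  83 vs smaller child 71 at index 4, swap → [60, 71, 75, 72, 83, 96, 85]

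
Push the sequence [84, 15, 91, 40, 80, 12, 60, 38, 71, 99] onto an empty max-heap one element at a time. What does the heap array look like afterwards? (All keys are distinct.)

[99, 91, 84, 71, 80, 12, 60, 15, 38, 40]

Insert 84:
  append 84 at index 0 → [84] (no swap needed)
Insert 15:
  append 15 at index 1 → [84, 15] (no swap needed)
Insert 91:
  append 91 at index 2 → [84, 15, 91]
  91 > parent 84 at index 0, swap → [91, 15, 84]
Insert 40:
  append 40 at index 3 → [91, 15, 84, 40]
  40 > parent 15 at index 1, swap → [91, 40, 84, 15]
Insert 80:
  append 80 at index 4 → [91, 40, 84, 15, 80]
  80 > parent 40 at index 1, swap → [91, 80, 84, 15, 40]
Insert 12:
  append 12 at index 5 → [91, 80, 84, 15, 40, 12] (no swap needed)
Insert 60:
  append 60 at index 6 → [91, 80, 84, 15, 40, 12, 60] (no swap needed)
Insert 38:
  append 38 at index 7 → [91, 80, 84, 15, 40, 12, 60, 38]
  38 > parent 15 at index 3, swap → [91, 80, 84, 38, 40, 12, 60, 15]
Insert 71:
  append 71 at index 8 → [91, 80, 84, 38, 40, 12, 60, 15, 71]
  71 > parent 38 at index 3, swap → [91, 80, 84, 71, 40, 12, 60, 15, 38]
Insert 99:
  append 99 at index 9 → [91, 80, 84, 71, 40, 12, 60, 15, 38, 99]
  99 > parent 40 at index 4, swap → [91, 80, 84, 71, 99, 12, 60, 15, 38, 40]
  99 > parent 80 at index 1, swap → [91, 99, 84, 71, 80, 12, 60, 15, 38, 40]
  99 > parent 91 at index 0, swap → [99, 91, 84, 71, 80, 12, 60, 15, 38, 40]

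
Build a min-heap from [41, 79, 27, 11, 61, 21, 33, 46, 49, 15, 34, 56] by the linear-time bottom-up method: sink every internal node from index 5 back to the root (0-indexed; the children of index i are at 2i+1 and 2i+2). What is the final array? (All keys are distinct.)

[11, 15, 21, 46, 34, 27, 33, 79, 49, 61, 41, 56]

sift down from index 5: already satisfies heap property
sift down from index 4:
  61 vs smaller child 15 at index 9, swap → [41, 79, 27, 11, 15, 21, 33, 46, 49, 61, 34, 56]
sift down from index 3: already satisfies heap property
sift down from index 2:
  27 vs smaller child 21 at index 5, swap → [41, 79, 21, 11, 15, 27, 33, 46, 49, 61, 34, 56]
sift down from index 1:
  79 vs smaller child 11 at index 3, swap → [41, 11, 21, 79, 15, 27, 33, 46, 49, 61, 34, 56]
  79 vs smaller child 46 at index 7, swap → [41, 11, 21, 46, 15, 27, 33, 79, 49, 61, 34, 56]
sift down from index 0:
  41 vs smaller child 11 at index 1, swap → [11, 41, 21, 46, 15, 27, 33, 79, 49, 61, 34, 56]
  41 vs smaller child 15 at index 4, swap → [11, 15, 21, 46, 41, 27, 33, 79, 49, 61, 34, 56]
  41 vs smaller child 34 at index 10, swap → [11, 15, 21, 46, 34, 27, 33, 79, 49, 61, 41, 56]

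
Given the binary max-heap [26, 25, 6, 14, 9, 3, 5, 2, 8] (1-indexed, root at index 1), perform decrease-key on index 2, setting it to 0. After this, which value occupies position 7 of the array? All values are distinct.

set index 2 from 25 to 0 → [26, 0, 6, 14, 9, 3, 5, 2, 8]
0 vs larger child 14 at index 4, swap → [26, 14, 6, 0, 9, 3, 5, 2, 8]
0 vs larger child 8 at index 9, swap → [26, 14, 6, 8, 9, 3, 5, 2, 0]
resulting array: [26, 14, 6, 8, 9, 3, 5, 2, 0]

5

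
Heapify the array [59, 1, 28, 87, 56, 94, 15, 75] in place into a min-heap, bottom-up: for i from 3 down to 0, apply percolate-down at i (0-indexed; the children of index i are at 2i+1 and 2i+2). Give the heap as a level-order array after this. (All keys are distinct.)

sift down from index 3:
  87 vs only child 75 at index 7, swap → [59, 1, 28, 75, 56, 94, 15, 87]
sift down from index 2:
  28 vs smaller child 15 at index 6, swap → [59, 1, 15, 75, 56, 94, 28, 87]
sift down from index 1: already satisfies heap property
sift down from index 0:
  59 vs smaller child 1 at index 1, swap → [1, 59, 15, 75, 56, 94, 28, 87]
  59 vs smaller child 56 at index 4, swap → [1, 56, 15, 75, 59, 94, 28, 87]

[1, 56, 15, 75, 59, 94, 28, 87]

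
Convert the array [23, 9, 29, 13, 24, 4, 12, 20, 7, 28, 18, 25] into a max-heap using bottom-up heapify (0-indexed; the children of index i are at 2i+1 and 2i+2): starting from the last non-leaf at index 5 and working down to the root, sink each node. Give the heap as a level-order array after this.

[29, 28, 25, 20, 24, 23, 12, 13, 7, 9, 18, 4]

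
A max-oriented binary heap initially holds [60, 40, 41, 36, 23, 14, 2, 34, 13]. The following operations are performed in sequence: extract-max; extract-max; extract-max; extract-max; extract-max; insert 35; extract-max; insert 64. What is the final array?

[64, 23, 14, 2, 13]

extract-max → returns 60:
  remove root 60; move last element 13 to root → [13, 40, 41, 36, 23, 14, 2, 34]
  13 vs larger child 41 at index 2, swap → [41, 40, 13, 36, 23, 14, 2, 34]
  13 vs larger child 14 at index 5, swap → [41, 40, 14, 36, 23, 13, 2, 34]
extract-max → returns 41:
  remove root 41; move last element 34 to root → [34, 40, 14, 36, 23, 13, 2]
  34 vs larger child 40 at index 1, swap → [40, 34, 14, 36, 23, 13, 2]
  34 vs larger child 36 at index 3, swap → [40, 36, 14, 34, 23, 13, 2]
extract-max → returns 40:
  remove root 40; move last element 2 to root → [2, 36, 14, 34, 23, 13]
  2 vs larger child 36 at index 1, swap → [36, 2, 14, 34, 23, 13]
  2 vs larger child 34 at index 3, swap → [36, 34, 14, 2, 23, 13]
extract-max → returns 36:
  remove root 36; move last element 13 to root → [13, 34, 14, 2, 23]
  13 vs larger child 34 at index 1, swap → [34, 13, 14, 2, 23]
  13 vs larger child 23 at index 4, swap → [34, 23, 14, 2, 13]
extract-max → returns 34:
  remove root 34; move last element 13 to root → [13, 23, 14, 2]
  13 vs larger child 23 at index 1, swap → [23, 13, 14, 2]
insert 35:
  append 35 at index 4 → [23, 13, 14, 2, 35]
  35 > parent 13 at index 1, swap → [23, 35, 14, 2, 13]
  35 > parent 23 at index 0, swap → [35, 23, 14, 2, 13]
extract-max → returns 35:
  remove root 35; move last element 13 to root → [13, 23, 14, 2]
  13 vs larger child 23 at index 1, swap → [23, 13, 14, 2]
insert 64:
  append 64 at index 4 → [23, 13, 14, 2, 64]
  64 > parent 13 at index 1, swap → [23, 64, 14, 2, 13]
  64 > parent 23 at index 0, swap → [64, 23, 14, 2, 13]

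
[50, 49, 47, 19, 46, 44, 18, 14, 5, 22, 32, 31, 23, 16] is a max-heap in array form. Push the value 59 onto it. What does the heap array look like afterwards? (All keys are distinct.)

[59, 49, 50, 19, 46, 44, 47, 14, 5, 22, 32, 31, 23, 16, 18]

append 59 at index 14 → [50, 49, 47, 19, 46, 44, 18, 14, 5, 22, 32, 31, 23, 16, 59]
59 > parent 18 at index 6, swap → [50, 49, 47, 19, 46, 44, 59, 14, 5, 22, 32, 31, 23, 16, 18]
59 > parent 47 at index 2, swap → [50, 49, 59, 19, 46, 44, 47, 14, 5, 22, 32, 31, 23, 16, 18]
59 > parent 50 at index 0, swap → [59, 49, 50, 19, 46, 44, 47, 14, 5, 22, 32, 31, 23, 16, 18]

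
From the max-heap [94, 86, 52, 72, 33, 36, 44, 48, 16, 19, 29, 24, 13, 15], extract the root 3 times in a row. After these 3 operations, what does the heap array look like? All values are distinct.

extract-max #1 returns 94:
  remove root 94; move last element 15 to root → [15, 86, 52, 72, 33, 36, 44, 48, 16, 19, 29, 24, 13]
  15 vs larger child 86 at index 1, swap → [86, 15, 52, 72, 33, 36, 44, 48, 16, 19, 29, 24, 13]
  15 vs larger child 72 at index 3, swap → [86, 72, 52, 15, 33, 36, 44, 48, 16, 19, 29, 24, 13]
  15 vs larger child 48 at index 7, swap → [86, 72, 52, 48, 33, 36, 44, 15, 16, 19, 29, 24, 13]
extract-max #2 returns 86:
  remove root 86; move last element 13 to root → [13, 72, 52, 48, 33, 36, 44, 15, 16, 19, 29, 24]
  13 vs larger child 72 at index 1, swap → [72, 13, 52, 48, 33, 36, 44, 15, 16, 19, 29, 24]
  13 vs larger child 48 at index 3, swap → [72, 48, 52, 13, 33, 36, 44, 15, 16, 19, 29, 24]
  13 vs larger child 16 at index 8, swap → [72, 48, 52, 16, 33, 36, 44, 15, 13, 19, 29, 24]
extract-max #3 returns 72:
  remove root 72; move last element 24 to root → [24, 48, 52, 16, 33, 36, 44, 15, 13, 19, 29]
  24 vs larger child 52 at index 2, swap → [52, 48, 24, 16, 33, 36, 44, 15, 13, 19, 29]
  24 vs larger child 44 at index 6, swap → [52, 48, 44, 16, 33, 36, 24, 15, 13, 19, 29]

[52, 48, 44, 16, 33, 36, 24, 15, 13, 19, 29]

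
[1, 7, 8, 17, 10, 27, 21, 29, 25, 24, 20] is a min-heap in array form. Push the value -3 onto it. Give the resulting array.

[-3, 7, 1, 17, 10, 8, 21, 29, 25, 24, 20, 27]

append -3 at index 11 → [1, 7, 8, 17, 10, 27, 21, 29, 25, 24, 20, -3]
-3 < parent 27 at index 5, swap → [1, 7, 8, 17, 10, -3, 21, 29, 25, 24, 20, 27]
-3 < parent 8 at index 2, swap → [1, 7, -3, 17, 10, 8, 21, 29, 25, 24, 20, 27]
-3 < parent 1 at index 0, swap → [-3, 7, 1, 17, 10, 8, 21, 29, 25, 24, 20, 27]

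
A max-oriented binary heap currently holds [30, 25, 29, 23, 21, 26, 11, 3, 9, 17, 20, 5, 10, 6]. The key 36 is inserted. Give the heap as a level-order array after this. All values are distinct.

[36, 25, 30, 23, 21, 26, 29, 3, 9, 17, 20, 5, 10, 6, 11]

append 36 at index 14 → [30, 25, 29, 23, 21, 26, 11, 3, 9, 17, 20, 5, 10, 6, 36]
36 > parent 11 at index 6, swap → [30, 25, 29, 23, 21, 26, 36, 3, 9, 17, 20, 5, 10, 6, 11]
36 > parent 29 at index 2, swap → [30, 25, 36, 23, 21, 26, 29, 3, 9, 17, 20, 5, 10, 6, 11]
36 > parent 30 at index 0, swap → [36, 25, 30, 23, 21, 26, 29, 3, 9, 17, 20, 5, 10, 6, 11]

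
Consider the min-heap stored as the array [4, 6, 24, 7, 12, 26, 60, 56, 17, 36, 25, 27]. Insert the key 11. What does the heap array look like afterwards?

[4, 6, 11, 7, 12, 24, 60, 56, 17, 36, 25, 27, 26]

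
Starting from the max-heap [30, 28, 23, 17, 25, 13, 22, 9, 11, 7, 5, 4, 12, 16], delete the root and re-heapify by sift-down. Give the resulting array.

[28, 25, 23, 17, 16, 13, 22, 9, 11, 7, 5, 4, 12]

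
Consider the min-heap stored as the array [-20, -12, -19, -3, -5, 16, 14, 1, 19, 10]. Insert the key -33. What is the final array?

[-33, -20, -19, -3, -12, 16, 14, 1, 19, 10, -5]

append -33 at index 10 → [-20, -12, -19, -3, -5, 16, 14, 1, 19, 10, -33]
-33 < parent -5 at index 4, swap → [-20, -12, -19, -3, -33, 16, 14, 1, 19, 10, -5]
-33 < parent -12 at index 1, swap → [-20, -33, -19, -3, -12, 16, 14, 1, 19, 10, -5]
-33 < parent -20 at index 0, swap → [-33, -20, -19, -3, -12, 16, 14, 1, 19, 10, -5]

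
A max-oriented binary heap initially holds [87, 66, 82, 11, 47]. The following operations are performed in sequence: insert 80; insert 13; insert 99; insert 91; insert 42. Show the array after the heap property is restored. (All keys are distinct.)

insert 80:
  append 80 at index 5 → [87, 66, 82, 11, 47, 80] (no swap needed)
insert 13:
  append 13 at index 6 → [87, 66, 82, 11, 47, 80, 13] (no swap needed)
insert 99:
  append 99 at index 7 → [87, 66, 82, 11, 47, 80, 13, 99]
  99 > parent 11 at index 3, swap → [87, 66, 82, 99, 47, 80, 13, 11]
  99 > parent 66 at index 1, swap → [87, 99, 82, 66, 47, 80, 13, 11]
  99 > parent 87 at index 0, swap → [99, 87, 82, 66, 47, 80, 13, 11]
insert 91:
  append 91 at index 8 → [99, 87, 82, 66, 47, 80, 13, 11, 91]
  91 > parent 66 at index 3, swap → [99, 87, 82, 91, 47, 80, 13, 11, 66]
  91 > parent 87 at index 1, swap → [99, 91, 82, 87, 47, 80, 13, 11, 66]
insert 42:
  append 42 at index 9 → [99, 91, 82, 87, 47, 80, 13, 11, 66, 42] (no swap needed)

[99, 91, 82, 87, 47, 80, 13, 11, 66, 42]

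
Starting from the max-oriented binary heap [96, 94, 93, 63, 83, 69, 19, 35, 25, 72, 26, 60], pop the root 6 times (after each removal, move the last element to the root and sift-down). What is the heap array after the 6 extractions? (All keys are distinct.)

[63, 60, 26, 35, 19, 25]

extract-max #1 returns 96:
  remove root 96; move last element 60 to root → [60, 94, 93, 63, 83, 69, 19, 35, 25, 72, 26]
  60 vs larger child 94 at index 1, swap → [94, 60, 93, 63, 83, 69, 19, 35, 25, 72, 26]
  60 vs larger child 83 at index 4, swap → [94, 83, 93, 63, 60, 69, 19, 35, 25, 72, 26]
  60 vs larger child 72 at index 9, swap → [94, 83, 93, 63, 72, 69, 19, 35, 25, 60, 26]
extract-max #2 returns 94:
  remove root 94; move last element 26 to root → [26, 83, 93, 63, 72, 69, 19, 35, 25, 60]
  26 vs larger child 93 at index 2, swap → [93, 83, 26, 63, 72, 69, 19, 35, 25, 60]
  26 vs larger child 69 at index 5, swap → [93, 83, 69, 63, 72, 26, 19, 35, 25, 60]
extract-max #3 returns 93:
  remove root 93; move last element 60 to root → [60, 83, 69, 63, 72, 26, 19, 35, 25]
  60 vs larger child 83 at index 1, swap → [83, 60, 69, 63, 72, 26, 19, 35, 25]
  60 vs larger child 72 at index 4, swap → [83, 72, 69, 63, 60, 26, 19, 35, 25]
extract-max #4 returns 83:
  remove root 83; move last element 25 to root → [25, 72, 69, 63, 60, 26, 19, 35]
  25 vs larger child 72 at index 1, swap → [72, 25, 69, 63, 60, 26, 19, 35]
  25 vs larger child 63 at index 3, swap → [72, 63, 69, 25, 60, 26, 19, 35]
  25 vs only child 35 at index 7, swap → [72, 63, 69, 35, 60, 26, 19, 25]
extract-max #5 returns 72:
  remove root 72; move last element 25 to root → [25, 63, 69, 35, 60, 26, 19]
  25 vs larger child 69 at index 2, swap → [69, 63, 25, 35, 60, 26, 19]
  25 vs larger child 26 at index 5, swap → [69, 63, 26, 35, 60, 25, 19]
extract-max #6 returns 69:
  remove root 69; move last element 19 to root → [19, 63, 26, 35, 60, 25]
  19 vs larger child 63 at index 1, swap → [63, 19, 26, 35, 60, 25]
  19 vs larger child 60 at index 4, swap → [63, 60, 26, 35, 19, 25]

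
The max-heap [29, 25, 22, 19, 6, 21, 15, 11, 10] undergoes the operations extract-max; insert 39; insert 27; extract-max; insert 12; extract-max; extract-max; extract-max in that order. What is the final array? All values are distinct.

[21, 19, 15, 11, 12, 6, 10]

extract-max → returns 29:
  remove root 29; move last element 10 to root → [10, 25, 22, 19, 6, 21, 15, 11]
  10 vs larger child 25 at index 1, swap → [25, 10, 22, 19, 6, 21, 15, 11]
  10 vs larger child 19 at index 3, swap → [25, 19, 22, 10, 6, 21, 15, 11]
  10 vs only child 11 at index 7, swap → [25, 19, 22, 11, 6, 21, 15, 10]
insert 39:
  append 39 at index 8 → [25, 19, 22, 11, 6, 21, 15, 10, 39]
  39 > parent 11 at index 3, swap → [25, 19, 22, 39, 6, 21, 15, 10, 11]
  39 > parent 19 at index 1, swap → [25, 39, 22, 19, 6, 21, 15, 10, 11]
  39 > parent 25 at index 0, swap → [39, 25, 22, 19, 6, 21, 15, 10, 11]
insert 27:
  append 27 at index 9 → [39, 25, 22, 19, 6, 21, 15, 10, 11, 27]
  27 > parent 6 at index 4, swap → [39, 25, 22, 19, 27, 21, 15, 10, 11, 6]
  27 > parent 25 at index 1, swap → [39, 27, 22, 19, 25, 21, 15, 10, 11, 6]
extract-max → returns 39:
  remove root 39; move last element 6 to root → [6, 27, 22, 19, 25, 21, 15, 10, 11]
  6 vs larger child 27 at index 1, swap → [27, 6, 22, 19, 25, 21, 15, 10, 11]
  6 vs larger child 25 at index 4, swap → [27, 25, 22, 19, 6, 21, 15, 10, 11]
insert 12:
  append 12 at index 9 → [27, 25, 22, 19, 6, 21, 15, 10, 11, 12]
  12 > parent 6 at index 4, swap → [27, 25, 22, 19, 12, 21, 15, 10, 11, 6]
extract-max → returns 27:
  remove root 27; move last element 6 to root → [6, 25, 22, 19, 12, 21, 15, 10, 11]
  6 vs larger child 25 at index 1, swap → [25, 6, 22, 19, 12, 21, 15, 10, 11]
  6 vs larger child 19 at index 3, swap → [25, 19, 22, 6, 12, 21, 15, 10, 11]
  6 vs larger child 11 at index 8, swap → [25, 19, 22, 11, 12, 21, 15, 10, 6]
extract-max → returns 25:
  remove root 25; move last element 6 to root → [6, 19, 22, 11, 12, 21, 15, 10]
  6 vs larger child 22 at index 2, swap → [22, 19, 6, 11, 12, 21, 15, 10]
  6 vs larger child 21 at index 5, swap → [22, 19, 21, 11, 12, 6, 15, 10]
extract-max → returns 22:
  remove root 22; move last element 10 to root → [10, 19, 21, 11, 12, 6, 15]
  10 vs larger child 21 at index 2, swap → [21, 19, 10, 11, 12, 6, 15]
  10 vs larger child 15 at index 6, swap → [21, 19, 15, 11, 12, 6, 10]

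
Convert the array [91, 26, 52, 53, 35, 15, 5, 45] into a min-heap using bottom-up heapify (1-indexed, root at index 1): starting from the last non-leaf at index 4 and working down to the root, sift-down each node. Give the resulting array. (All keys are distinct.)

sift down from index 4:
  53 vs only child 45 at index 8, swap → [91, 26, 52, 45, 35, 15, 5, 53]
sift down from index 3:
  52 vs smaller child 5 at index 7, swap → [91, 26, 5, 45, 35, 15, 52, 53]
sift down from index 2: already satisfies heap property
sift down from index 1:
  91 vs smaller child 5 at index 3, swap → [5, 26, 91, 45, 35, 15, 52, 53]
  91 vs smaller child 15 at index 6, swap → [5, 26, 15, 45, 35, 91, 52, 53]

[5, 26, 15, 45, 35, 91, 52, 53]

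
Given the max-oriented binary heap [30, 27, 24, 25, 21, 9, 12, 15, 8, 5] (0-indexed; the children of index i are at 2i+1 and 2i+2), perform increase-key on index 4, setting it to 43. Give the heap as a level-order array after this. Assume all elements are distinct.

set index 4 from 21 to 43 → [30, 27, 24, 25, 43, 9, 12, 15, 8, 5]
43 > parent 27 at index 1, swap → [30, 43, 24, 25, 27, 9, 12, 15, 8, 5]
43 > parent 30 at index 0, swap → [43, 30, 24, 25, 27, 9, 12, 15, 8, 5]

[43, 30, 24, 25, 27, 9, 12, 15, 8, 5]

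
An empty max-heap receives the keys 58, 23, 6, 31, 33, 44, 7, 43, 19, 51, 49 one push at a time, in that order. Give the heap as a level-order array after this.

Insert 58:
  append 58 at index 0 → [58] (no swap needed)
Insert 23:
  append 23 at index 1 → [58, 23] (no swap needed)
Insert 6:
  append 6 at index 2 → [58, 23, 6] (no swap needed)
Insert 31:
  append 31 at index 3 → [58, 23, 6, 31]
  31 > parent 23 at index 1, swap → [58, 31, 6, 23]
Insert 33:
  append 33 at index 4 → [58, 31, 6, 23, 33]
  33 > parent 31 at index 1, swap → [58, 33, 6, 23, 31]
Insert 44:
  append 44 at index 5 → [58, 33, 6, 23, 31, 44]
  44 > parent 6 at index 2, swap → [58, 33, 44, 23, 31, 6]
Insert 7:
  append 7 at index 6 → [58, 33, 44, 23, 31, 6, 7] (no swap needed)
Insert 43:
  append 43 at index 7 → [58, 33, 44, 23, 31, 6, 7, 43]
  43 > parent 23 at index 3, swap → [58, 33, 44, 43, 31, 6, 7, 23]
  43 > parent 33 at index 1, swap → [58, 43, 44, 33, 31, 6, 7, 23]
Insert 19:
  append 19 at index 8 → [58, 43, 44, 33, 31, 6, 7, 23, 19] (no swap needed)
Insert 51:
  append 51 at index 9 → [58, 43, 44, 33, 31, 6, 7, 23, 19, 51]
  51 > parent 31 at index 4, swap → [58, 43, 44, 33, 51, 6, 7, 23, 19, 31]
  51 > parent 43 at index 1, swap → [58, 51, 44, 33, 43, 6, 7, 23, 19, 31]
Insert 49:
  append 49 at index 10 → [58, 51, 44, 33, 43, 6, 7, 23, 19, 31, 49]
  49 > parent 43 at index 4, swap → [58, 51, 44, 33, 49, 6, 7, 23, 19, 31, 43]

[58, 51, 44, 33, 49, 6, 7, 23, 19, 31, 43]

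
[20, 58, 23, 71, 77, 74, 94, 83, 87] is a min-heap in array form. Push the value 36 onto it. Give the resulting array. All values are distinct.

[20, 36, 23, 71, 58, 74, 94, 83, 87, 77]

append 36 at index 9 → [20, 58, 23, 71, 77, 74, 94, 83, 87, 36]
36 < parent 77 at index 4, swap → [20, 58, 23, 71, 36, 74, 94, 83, 87, 77]
36 < parent 58 at index 1, swap → [20, 36, 23, 71, 58, 74, 94, 83, 87, 77]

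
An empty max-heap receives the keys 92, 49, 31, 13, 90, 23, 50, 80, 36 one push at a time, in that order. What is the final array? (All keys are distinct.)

[92, 90, 50, 80, 49, 23, 31, 13, 36]

Insert 92:
  append 92 at index 0 → [92] (no swap needed)
Insert 49:
  append 49 at index 1 → [92, 49] (no swap needed)
Insert 31:
  append 31 at index 2 → [92, 49, 31] (no swap needed)
Insert 13:
  append 13 at index 3 → [92, 49, 31, 13] (no swap needed)
Insert 90:
  append 90 at index 4 → [92, 49, 31, 13, 90]
  90 > parent 49 at index 1, swap → [92, 90, 31, 13, 49]
Insert 23:
  append 23 at index 5 → [92, 90, 31, 13, 49, 23] (no swap needed)
Insert 50:
  append 50 at index 6 → [92, 90, 31, 13, 49, 23, 50]
  50 > parent 31 at index 2, swap → [92, 90, 50, 13, 49, 23, 31]
Insert 80:
  append 80 at index 7 → [92, 90, 50, 13, 49, 23, 31, 80]
  80 > parent 13 at index 3, swap → [92, 90, 50, 80, 49, 23, 31, 13]
Insert 36:
  append 36 at index 8 → [92, 90, 50, 80, 49, 23, 31, 13, 36] (no swap needed)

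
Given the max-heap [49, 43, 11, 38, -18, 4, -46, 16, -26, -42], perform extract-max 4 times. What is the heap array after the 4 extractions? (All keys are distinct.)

extract-max #1 returns 49:
  remove root 49; move last element -42 to root → [-42, 43, 11, 38, -18, 4, -46, 16, -26]
  -42 vs larger child 43 at index 1, swap → [43, -42, 11, 38, -18, 4, -46, 16, -26]
  -42 vs larger child 38 at index 3, swap → [43, 38, 11, -42, -18, 4, -46, 16, -26]
  -42 vs larger child 16 at index 7, swap → [43, 38, 11, 16, -18, 4, -46, -42, -26]
extract-max #2 returns 43:
  remove root 43; move last element -26 to root → [-26, 38, 11, 16, -18, 4, -46, -42]
  -26 vs larger child 38 at index 1, swap → [38, -26, 11, 16, -18, 4, -46, -42]
  -26 vs larger child 16 at index 3, swap → [38, 16, 11, -26, -18, 4, -46, -42]
extract-max #3 returns 38:
  remove root 38; move last element -42 to root → [-42, 16, 11, -26, -18, 4, -46]
  -42 vs larger child 16 at index 1, swap → [16, -42, 11, -26, -18, 4, -46]
  -42 vs larger child -18 at index 4, swap → [16, -18, 11, -26, -42, 4, -46]
extract-max #4 returns 16:
  remove root 16; move last element -46 to root → [-46, -18, 11, -26, -42, 4]
  -46 vs larger child 11 at index 2, swap → [11, -18, -46, -26, -42, 4]
  -46 vs only child 4 at index 5, swap → [11, -18, 4, -26, -42, -46]

[11, -18, 4, -26, -42, -46]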